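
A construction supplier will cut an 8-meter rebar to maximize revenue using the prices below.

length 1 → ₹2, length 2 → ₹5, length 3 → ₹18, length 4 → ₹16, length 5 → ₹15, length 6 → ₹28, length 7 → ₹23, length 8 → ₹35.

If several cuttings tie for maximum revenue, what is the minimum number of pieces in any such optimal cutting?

3

Build r[k] bottom-up: r[k] = max over allowed piece i of (p[i] + r[k−i]).
r[1] = 2
r[2] = 5
r[3] = 18
r[4] = 20  (first piece 1, then r[3]=18)
r[5] = 23  (first piece 2, then r[3]=18)
r[6] = 36  (first piece 3, then r[3]=18)
r[7] = 38  (first piece 1, then r[6]=36)
r[8] = 41  (first piece 2, then r[6]=36)
Maximum revenue is ₹41.
Now minimize piece count subject to staying optimal: for each k, pieces[k] = 1 + min over i with p[i]+r[k−i]=r[k] of pieces[k−i].
pieces[5] = 2
pieces[6] = 2
pieces[7] = 3
pieces[8] = 3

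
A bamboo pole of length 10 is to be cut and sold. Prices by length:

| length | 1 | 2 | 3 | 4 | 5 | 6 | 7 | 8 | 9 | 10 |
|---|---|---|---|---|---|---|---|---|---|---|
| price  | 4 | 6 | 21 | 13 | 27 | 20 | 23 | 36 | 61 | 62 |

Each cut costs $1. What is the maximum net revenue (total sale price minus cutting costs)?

Let net[k] be the best obtainable value from length k. For each k, try every first piece i and keep the best of price[i] + net[k−i] minus the 1 cut fee when i<k.
net[1] = 4
net[2] = max(4+4-1, 6+0) = 7
net[3] = max(4+7-1, 6+4-1, 21+0) = 21
net[4] = max(4+21-1, 6+7-1, 21+4-1, 13+0) = 24
net[5] = max(4+24-1, 6+21-1, 21+7-1, 13+4-1, 27+0) = 27
net[6] = max(4+27-1, 6+24-1, 21+21-1, 13+7-1, 27+4-1, 20+0) = 41
net[7] = max(4+41-1, 6+27-1, 21+24-1, …, 20+4-1, 23+0) = 44
net[8] = max(4+44-1, 6+41-1, 21+27-1, …, 23+4-1, 36+0) = 47
net[9] = max(4+47-1, 6+44-1, 21+41-1, …, 36+4-1, 61+0) = 61
net[10] = max(4+61-1, 6+47-1, 21+44-1, …, 61+4-1, 62+0) = 64
One optimal plan: pieces 3 + 3 + 3 + 1 (3 cuts) → $67 − $3 = $64.

64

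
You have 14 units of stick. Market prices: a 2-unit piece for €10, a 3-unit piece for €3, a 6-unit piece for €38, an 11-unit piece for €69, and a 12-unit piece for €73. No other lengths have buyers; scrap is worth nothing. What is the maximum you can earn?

86

Let f[k] be the best obtainable value from length k. For each k, try every first piece i and keep the best of price[i] + f[k−i].
f[1] = 0
f[2] = 10
f[3] = 10
f[4] = 20  (first piece 2, then f[2]=10)
f[5] = 20
f[6] = 38
f[7] = 38
f[8] = 48  (first piece 2, then f[6]=38)
f[9] = 48
f[10] = 58  (first piece 2, then f[8]=48)
f[11] = 69
f[12] = 76  (first piece 6, then f[6]=38)
f[13] = 79  (first piece 2, then f[11]=69)
f[14] = 86  (first piece 2, then f[12]=76)
One optimal cutting: 6 + 6 + 2 → €86.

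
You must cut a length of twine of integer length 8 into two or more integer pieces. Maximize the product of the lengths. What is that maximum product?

18

Fill f[k] for k=2..8: at each k try every first piece i and multiply by the better of (k−i) uncut or f[k−i].
f[2] = 1·max(1,0) = 1·1 = 1
f[3] = 1·max(2,1) = 1·2 = 2
f[4] = 2·max(2,1) = 2·2 = 4
f[5] = 2·max(3,2) = 2·3 = 6
f[6] = 3·max(3,2) = 3·3 = 9
f[7] = 2·max(5,6) = 2·6 = 12
f[8] = 2·max(6,9) = 2·9 = 18
One optimal split: 3 + 3 + 2; product 3·3·2 = 18.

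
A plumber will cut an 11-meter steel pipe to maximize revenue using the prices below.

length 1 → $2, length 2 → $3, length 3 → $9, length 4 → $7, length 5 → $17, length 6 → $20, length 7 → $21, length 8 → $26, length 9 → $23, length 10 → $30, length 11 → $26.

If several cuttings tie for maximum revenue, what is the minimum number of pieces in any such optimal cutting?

2

Let r[k] be the best obtainable value from length k. For each k, try every first piece i and keep the best of price[i] + r[k−i].
r[1] = 2
r[2] = max(2+2, 3+0) = 4
r[3] = max(2+4, 3+2, 9+0) = 9
r[4] = max(2+9, 3+4, 9+2, 7+0) = 11
r[5] = max(2+11, 3+9, 9+4, 7+2, 17+0) = 17
r[6] = max(2+17, 3+11, 9+9, 7+4, 17+2, 20+0) = 20
r[7] = max(2+20, 3+17, 9+11, …, 20+2, 21+0) = 22
r[8] = max(2+22, 3+20, 9+17, …, 21+2, 26+0) = 26
r[9] = max(2+26, 3+22, 9+20, …, 26+2, 23+0) = 29
r[10] = max(2+29, 3+26, 9+22, …, 23+2, 30+0) = 34
r[11] = max(2+34, 3+29, 9+26, …, 30+2, 26+0) = 37
Maximum revenue is $37.
Now minimize piece count subject to staying optimal: for each k, pieces[k] = 1 + min over i with p[i]+r[k−i]=r[k] of pieces[k−i].
pieces[8] = 1
pieces[9] = 2
pieces[10] = 2
pieces[11] = 2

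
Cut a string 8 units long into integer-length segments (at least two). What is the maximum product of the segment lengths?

Fill f[k] for k=2..8: at each k try every first piece i and multiply by the better of (k−i) uncut or f[k−i].
f[2] = 1·max(1,0) = 1·1 = 1
f[3] = max(1·2, 2·1) = 2
f[4] = max(1·3, 2·2, 3·1) = 4
f[5] = max(1·4, 2·3, 3·2, 4·1) = 6
f[6] = max(1·6, 2·4, 3·3, 4·2, 5·1) = 9
f[7] = max(1·9, 2·6, 3·4, 4·3, 5·2, 6·1) = 12
f[8] = max(1·12, 2·9, 3·6, …, 6·2, 7·1) = 18
One optimal split: 3 + 3 + 2; product 3·3·2 = 18.

18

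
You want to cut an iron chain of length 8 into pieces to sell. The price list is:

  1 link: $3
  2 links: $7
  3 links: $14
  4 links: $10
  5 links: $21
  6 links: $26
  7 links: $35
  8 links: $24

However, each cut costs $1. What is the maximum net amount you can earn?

Let v[k] be the best obtainable value from length k. For each k, try every first piece i and keep the best of price[i] + v[k−i] minus the 1 cut fee when i<k.
v[1] = 3
v[2] = 7
v[3] = 14
v[4] = 16  (first piece 1, then v[3]=14)
v[5] = 21
v[6] = 27  (first piece 3, then v[3]=14)
v[7] = 35
v[8] = 37  (first piece 1, then v[7]=35)
One optimal plan: pieces 7 + 1 (1 cut) → $38 − $1 = $37.

37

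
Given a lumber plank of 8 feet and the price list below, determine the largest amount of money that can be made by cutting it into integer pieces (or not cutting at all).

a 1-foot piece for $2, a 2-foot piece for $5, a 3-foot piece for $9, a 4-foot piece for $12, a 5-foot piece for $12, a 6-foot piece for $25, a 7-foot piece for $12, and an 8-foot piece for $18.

Let best[k] be the best obtainable value from length k. For each k, try every first piece i and keep the best of price[i] + best[k−i].
best[1] = 2
best[2] = max(2+2, 5+0) = 5
best[3] = max(2+5, 5+2, 9+0) = 9
best[4] = max(2+9, 5+5, 9+2, 12+0) = 12
best[5] = max(2+12, 5+9, 9+5, 12+2, 12+0) = 14
best[6] = max(2+14, 5+12, 9+9, 12+5, 12+2, 25+0) = 25
best[7] = max(2+25, 5+14, 9+12, …, 25+2, 12+0) = 27
best[8] = max(2+27, 5+25, 9+14, …, 12+2, 18+0) = 30
One optimal cutting: 6 + 2 → $25 + $5 = $30.

30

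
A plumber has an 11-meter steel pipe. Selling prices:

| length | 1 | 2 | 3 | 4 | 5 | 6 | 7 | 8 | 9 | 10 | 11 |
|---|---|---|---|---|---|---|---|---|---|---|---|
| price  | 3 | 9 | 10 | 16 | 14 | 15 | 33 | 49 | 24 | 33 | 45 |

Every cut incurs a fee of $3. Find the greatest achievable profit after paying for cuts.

56

Build v[k] bottom-up: v[k] = max over allowed piece i of (p[i] + v[k−i]) − 3 per cut.
v[1] = 3
v[2] = 9
v[3] = 10
v[4] = 16
v[5] = 16  (first piece 1, then v[4]=16)
v[6] = 22  (first piece 2, then v[4]=16)
v[7] = 33
v[8] = 49
v[9] = 49  (first piece 1, then v[8]=49)
v[10] = 55  (first piece 2, then v[8]=49)
v[11] = 56  (first piece 3, then v[8]=49)
One optimal plan: pieces 8 + 3 (1 cut) → $59 − $3 = $56.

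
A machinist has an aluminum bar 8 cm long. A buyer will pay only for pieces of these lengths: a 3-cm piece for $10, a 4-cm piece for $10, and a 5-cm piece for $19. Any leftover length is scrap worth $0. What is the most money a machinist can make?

Consider every possible first cut. f[k] is the best of p[i]+f[k−i] over all sellable i≤k.
f[1] = 0
f[2] = 0
f[3] = 10
f[4] = 10
f[5] = 19
f[6] = 20  (first piece 3, then f[3]=10)
f[7] = 20
f[8] = 29  (first piece 3, then f[5]=19)
One optimal cutting: 5 + 3 → $29.

29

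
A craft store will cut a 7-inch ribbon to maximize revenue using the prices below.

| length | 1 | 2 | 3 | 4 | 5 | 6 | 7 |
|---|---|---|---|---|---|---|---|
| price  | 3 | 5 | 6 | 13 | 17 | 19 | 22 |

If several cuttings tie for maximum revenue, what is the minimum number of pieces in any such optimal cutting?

3

Let r[k] be the best obtainable value from length k. For each k, try every first piece i and keep the best of price[i] + r[k−i].
r[1] = 3
r[2] = 6  (first piece 1, then r[1]=3)
r[3] = 9  (first piece 1, then r[2]=6)
r[4] = 13
r[5] = 17
r[6] = 20  (first piece 1, then r[5]=17)
r[7] = 23  (first piece 1, then r[6]=20)
Maximum revenue is ¢23.
Now minimize piece count subject to staying optimal: for each k, pieces[k] = 1 + min over i with p[i]+r[k−i]=r[k] of pieces[k−i].
pieces[4] = 1
pieces[5] = 1
pieces[6] = 2
pieces[7] = 3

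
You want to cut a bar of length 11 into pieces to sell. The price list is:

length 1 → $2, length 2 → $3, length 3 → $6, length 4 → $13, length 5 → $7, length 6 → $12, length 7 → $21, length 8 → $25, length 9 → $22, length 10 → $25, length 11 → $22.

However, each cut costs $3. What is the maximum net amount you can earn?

Build r[k] bottom-up: r[k] = max over allowed piece i of (p[i] + r[k−i]) − 3 per cut.
r[1] = 2
r[2] = 3
r[3] = 6
r[4] = 13
r[5] = 12  (first piece 1, then r[4]=13)
r[6] = 13  (first piece 2, then r[4]=13)
r[7] = 21
r[8] = 25
r[9] = 24  (first piece 1, then r[8]=25)
r[10] = 25  (first piece 2, then r[8]=25)
r[11] = 31  (first piece 4, then r[7]=21)
One optimal plan: pieces 7 + 4 (1 cut) → $34 − $3 = $31.

31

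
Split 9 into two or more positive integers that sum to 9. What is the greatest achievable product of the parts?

27

Let m[k] be the best product for length k (with at least one cut). For each first piece i, the rest contributes max(k−i, m[k−i]).
m[2] = 1·max(1,0) = 1·1 = 1
m[3] = 1·max(2,1) = 1·2 = 2
m[4] = 2·max(2,1) = 2·2 = 4
m[5] = 2·max(3,2) = 2·3 = 6
m[6] = 3·max(3,2) = 3·3 = 9
m[7] = 2·max(5,6) = 2·6 = 12
m[8] = 2·max(6,9) = 2·9 = 18
m[9] = 3·max(6,9) = 3·9 = 27
One optimal split: 3 + 3 + 3; product 3·3·3 = 27.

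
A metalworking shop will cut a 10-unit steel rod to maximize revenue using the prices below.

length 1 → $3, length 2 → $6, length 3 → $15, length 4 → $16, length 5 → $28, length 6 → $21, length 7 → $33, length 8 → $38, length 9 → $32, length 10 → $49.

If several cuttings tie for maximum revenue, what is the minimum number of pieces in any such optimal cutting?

2

Consider every possible first cut. r[k] is the best of p[i]+r[k−i] over all sellable i≤k.
r[1] = 3
r[2] = 6  (first piece 1, then r[1]=3)
r[3] = 15
r[4] = 18  (first piece 1, then r[3]=15)
r[5] = 28
r[6] = 31  (first piece 1, then r[5]=28)
r[7] = 34  (first piece 1, then r[6]=31)
r[8] = 43  (first piece 3, then r[5]=28)
r[9] = 46  (first piece 1, then r[8]=43)
r[10] = 56  (first piece 5, then r[5]=28)
Maximum revenue is $56.
Now minimize piece count subject to staying optimal: for each k, pieces[k] = 1 + min over i with p[i]+r[k−i]=r[k] of pieces[k−i].
pieces[7] = 2
pieces[8] = 2
pieces[9] = 3
pieces[10] = 2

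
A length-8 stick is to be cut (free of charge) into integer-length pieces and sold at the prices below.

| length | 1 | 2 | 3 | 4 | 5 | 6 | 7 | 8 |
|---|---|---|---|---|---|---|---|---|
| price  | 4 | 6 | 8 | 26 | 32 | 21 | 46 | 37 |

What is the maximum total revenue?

Consider every possible first cut. r[k] is the best of p[i]+r[k−i] over all sellable i≤k.
r[1] = 4
r[2] = max(4+4, 6+0) = 8
r[3] = max(4+8, 6+4, 8+0) = 12
r[4] = max(4+12, 6+8, 8+4, 26+0) = 26
r[5] = max(4+26, 6+12, 8+8, 26+4, 32+0) = 32
r[6] = max(4+32, 6+26, 8+12, 26+8, 32+4, 21+0) = 36
r[7] = max(4+36, 6+32, 8+26, …, 21+4, 46+0) = 46
r[8] = max(4+46, 6+36, 8+32, …, 46+4, 37+0) = 52
One optimal cutting: 4 + 4 → €26 + €26 = €52.

52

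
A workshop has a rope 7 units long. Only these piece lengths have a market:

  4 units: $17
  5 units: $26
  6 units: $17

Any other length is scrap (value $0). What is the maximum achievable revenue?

26

Let r[k] be the best obtainable value from length k. For each k, try every first piece i and keep the best of price[i] + r[k−i].
r[1] = 0
r[2] = 0
r[3] = 0
r[4] = 17
r[5] = max(17+0, 26+0) = 26
r[6] = max(17+0, 26+0, 17+0) = 26
r[7] = max(17+0, 26+0, 17+0) = 26
One optimal cutting: pieces 5 with 2 units of scrap → $26.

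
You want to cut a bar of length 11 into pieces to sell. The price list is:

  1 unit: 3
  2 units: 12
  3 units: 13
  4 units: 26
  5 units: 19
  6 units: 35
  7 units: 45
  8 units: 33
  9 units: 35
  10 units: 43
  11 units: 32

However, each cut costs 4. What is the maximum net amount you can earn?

67

Consider every possible first cut. v[k] is the best of p[i]+v[k−i] over all sellable i≤k, charging 4 whenever i<k.
v[1] = 3
v[2] = max(3+3-4, 12+0) = 12
v[3] = max(3+12-4, 12+3-4, 13+0) = 13
v[4] = max(3+13-4, 12+12-4, 13+3-4, 26+0) = 26
v[5] = max(3+26-4, 12+13-4, 13+12-4, 26+3-4, 19+0) = 25
v[6] = max(3+25-4, 12+26-4, 13+13-4, 26+12-4, 19+3-4, 35+0) = 35
v[7] = max(3+35-4, 12+25-4, 13+26-4, …, 35+3-4, 45+0) = 45
v[8] = max(3+45-4, 12+35-4, 13+25-4, …, 45+3-4, 33+0) = 48
v[9] = max(3+48-4, 12+45-4, 13+35-4, …, 33+3-4, 35+0) = 53
v[10] = max(3+53-4, 12+48-4, 13+45-4, …, 35+3-4, 43+0) = 57
v[11] = max(3+57-4, 12+53-4, 13+48-4, …, 43+3-4, 32+0) = 67
One optimal plan: pieces 7 + 4 (1 cut) → 71 − 4 = 67.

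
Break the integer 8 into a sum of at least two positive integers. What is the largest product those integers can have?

Define P[k] = max over 1≤i<k of i · max(k−i, P[k−i]); the inner max lets the remainder stay uncut if that's better.
P[2] = 1*max(1,0) = 1*1 = 1
P[3] = 1*max(2,1) = 1*2 = 2
P[4] = 2*max(2,1) = 2*2 = 4
P[5] = 2*max(3,2) = 2*3 = 6
P[6] = 3*max(3,2) = 3*3 = 9
P[7] = 2*max(5,6) = 2*6 = 12
P[8] = 2*max(6,9) = 2*9 = 18
One optimal split: 3 + 3 + 2; product 3*3*2 = 18.

18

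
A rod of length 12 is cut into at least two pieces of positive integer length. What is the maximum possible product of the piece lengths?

Let P[k] be the best product for length k (with at least one cut). For each first piece i, the rest contributes max(k−i, P[k−i]).
P[2] = 1×max(1,0) = 1×1 = 1
P[3] = max(1×2, 2×1) = 2
P[4] = max(1×3, 2×2, 3×1) = 4
P[5] = max(1×4, 2×3, 3×2, 4×1) = 6
P[6] = max(1×6, 2×4, 3×3, 4×2, 5×1) = 9
P[7] = max(1×9, 2×6, 3×4, 4×3, 5×2, 6×1) = 12
P[8] = max(1×12, 2×9, 3×6, …, 6×2, 7×1) = 18
P[9] = max(1×18, 2×12, 3×9, …, 7×2, 8×1) = 27
P[10] = max(1×27, 2×18, 3×12, …, 8×2, 9×1) = 36
P[11] = max(1×36, 2×27, 3×18, …, 9×2, 10×1) = 54
P[12] = max(1×54, 2×36, 3×27, …, 10×2, 11×1) = 81
One optimal split: 3 + 3 + 3 + 3; product 3×3×3×3 = 81.

81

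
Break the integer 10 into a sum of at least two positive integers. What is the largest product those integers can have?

Let m[k] be the best product for length k (with at least one cut). For each first piece i, the rest contributes max(k−i, m[k−i]).
m[2] = 1·max(1,0) = 1·1 = 1
m[3] = 1·max(2,1) = 1·2 = 2
m[4] = 2·max(2,1) = 2·2 = 4
m[5] = 2·max(3,2) = 2·3 = 6
m[6] = 3·max(3,2) = 3·3 = 9
m[7] = 2·max(5,6) = 2·6 = 12
m[8] = 2·max(6,9) = 2·9 = 18
m[9] = 3·max(6,9) = 3·9 = 27
m[10] = 2·max(8,18) = 2·18 = 36
One optimal split: 3 + 3 + 2 + 2; product 3·3·2·2 = 36.

36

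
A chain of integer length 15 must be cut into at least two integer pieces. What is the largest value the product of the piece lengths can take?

243

Let g[k] be the best product for length k (with at least one cut). For each first piece i, the rest contributes max(k−i, g[k−i]).
g[2] = 1*max(1,0) = 1*1 = 1
g[3] = max(1*2, 2*1) = 2
g[4] = max(1*3, 2*2, 3*1) = 4
g[5] = max(1*4, 2*3, 3*2, 4*1) = 6
g[6] = max(1*6, 2*4, 3*3, 4*2, 5*1) = 9
g[7] = max(1*9, 2*6, 3*4, 4*3, 5*2, 6*1) = 12
g[8] = max(1*12, 2*9, 3*6, …, 6*2, 7*1) = 18
g[9] = max(1*18, 2*12, 3*9, …, 7*2, 8*1) = 27
g[10] = max(1*27, 2*18, 3*12, …, 8*2, 9*1) = 36
g[11] = max(1*36, 2*27, 3*18, …, 9*2, 10*1) = 54
g[12] = max(1*54, 2*36, 3*27, …, 10*2, 11*1) = 81
g[13] = max(1*81, 2*54, 3*36, …, 11*2, 12*1) = 108
g[14] = max(1*108, 2*81, 3*54, …, 12*2, 13*1) = 162
g[15] = max(1*162, 2*108, 3*81, …, 13*2, 14*1) = 243
One optimal split: 3 + 3 + 3 + 3 + 3; product 3*3*3*3*3 = 243.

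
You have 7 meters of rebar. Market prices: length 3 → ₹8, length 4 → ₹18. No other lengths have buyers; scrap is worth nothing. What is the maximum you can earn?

Consider every possible first cut. f[k] is the best of p[i]+f[k−i] over all sellable i≤k.
f[1] = 0
f[2] = 0
f[3] = 8
f[4] = max(8+0, 18+0) = 18
f[5] = max(8+0, 18+0) = 18
f[6] = max(8+8, 18+0) = 18
f[7] = max(8+18, 18+8) = 26
One optimal cutting: 4 + 3 → ₹26.

26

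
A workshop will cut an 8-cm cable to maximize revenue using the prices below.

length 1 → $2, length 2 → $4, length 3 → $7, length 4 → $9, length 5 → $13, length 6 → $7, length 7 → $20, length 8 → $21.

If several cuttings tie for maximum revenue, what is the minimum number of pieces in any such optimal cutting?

Build r[k] bottom-up: r[k] = max over allowed piece i of (p[i] + r[k−i]).
r[1] = 2
r[2] = 4  (first piece 1, then r[1]=2)
r[3] = 7
r[4] = 9  (first piece 1, then r[3]=7)
r[5] = 13
r[6] = 15  (first piece 1, then r[5]=13)
r[7] = 20
r[8] = 22  (first piece 1, then r[7]=20)
Maximum revenue is $22.
Now minimize piece count subject to staying optimal: for each k, pieces[k] = 1 + min over i with p[i]+r[k−i]=r[k] of pieces[k−i].
pieces[5] = 1
pieces[6] = 2
pieces[7] = 1
pieces[8] = 2

2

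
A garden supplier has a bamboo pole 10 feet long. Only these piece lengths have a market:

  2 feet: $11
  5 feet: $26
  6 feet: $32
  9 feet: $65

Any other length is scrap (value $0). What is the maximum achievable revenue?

Consider every possible first cut. best[k] is the best of p[i]+best[k−i] over all sellable i≤k.
best[1] = 0
best[2] = 11
best[3] = 11
best[4] = 22  (first piece 2, then best[2]=11)
best[5] = 26
best[6] = 33  (first piece 2, then best[4]=22)
best[7] = 37  (first piece 2, then best[5]=26)
best[8] = 44  (first piece 2, then best[6]=33)
best[9] = 65
best[10] = 65
One optimal cutting: pieces 9 with 1 foot of scrap → $65.

65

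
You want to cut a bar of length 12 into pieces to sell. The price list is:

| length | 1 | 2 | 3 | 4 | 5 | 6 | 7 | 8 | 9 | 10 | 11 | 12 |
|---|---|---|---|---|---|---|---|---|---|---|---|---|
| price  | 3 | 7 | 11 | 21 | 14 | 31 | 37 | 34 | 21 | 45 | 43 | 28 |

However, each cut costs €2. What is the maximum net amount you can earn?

Build net[k] bottom-up: net[k] = max over allowed piece i of (p[i] + net[k−i]) − 2 per cut.
net[1] = 3
net[2] = 7
net[3] = 11
net[4] = 21
net[5] = 22  (first piece 1, then net[4]=21)
net[6] = 31
net[7] = 37
net[8] = 40  (first piece 4, then net[4]=21)
net[9] = 42  (first piece 2, then net[7]=37)
net[10] = 50  (first piece 4, then net[6]=31)
net[11] = 56  (first piece 4, then net[7]=37)
net[12] = 60  (first piece 6, then net[6]=31)
One optimal plan: pieces 6 + 6 (1 cut) → €62 − €2 = €60.

60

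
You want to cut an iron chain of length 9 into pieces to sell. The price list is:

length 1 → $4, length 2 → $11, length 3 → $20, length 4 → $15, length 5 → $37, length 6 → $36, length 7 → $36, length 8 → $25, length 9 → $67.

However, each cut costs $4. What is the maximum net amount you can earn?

Build r[k] bottom-up: r[k] = max over allowed piece i of (p[i] + r[k−i]) − 4 per cut.
r[1] = 4
r[2] = max(4+4-4, 11+0) = 11
r[3] = max(4+11-4, 11+4-4, 20+0) = 20
r[4] = max(4+20-4, 11+11-4, 20+4-4, 15+0) = 20
r[5] = max(4+20-4, 11+20-4, 20+11-4, 15+4-4, 37+0) = 37
r[6] = max(4+37-4, 11+20-4, 20+20-4, 15+11-4, 37+4-4, 36+0) = 37
r[7] = max(4+37-4, 11+37-4, 20+20-4, …, 36+4-4, 36+0) = 44
r[8] = max(4+44-4, 11+37-4, 20+37-4, …, 36+4-4, 25+0) = 53
r[9] = max(4+53-4, 11+44-4, 20+37-4, …, 25+4-4, 67+0) = 67
Best is to make no cuts and sell whole for $67.

67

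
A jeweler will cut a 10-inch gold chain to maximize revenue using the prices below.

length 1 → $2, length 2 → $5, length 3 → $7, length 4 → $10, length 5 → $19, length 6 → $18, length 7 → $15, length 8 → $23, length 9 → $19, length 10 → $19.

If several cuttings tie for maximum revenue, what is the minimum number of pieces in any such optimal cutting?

2

Consider every possible first cut. r[k] is the best of p[i]+r[k−i] over all sellable i≤k.
r[1] = 2
r[2] = max(2+2, 5+0) = 5
r[3] = max(2+5, 5+2, 7+0) = 7
r[4] = max(2+7, 5+5, 7+2, 10+0) = 10
r[5] = max(2+10, 5+7, 7+5, 10+2, 19+0) = 19
r[6] = max(2+19, 5+10, 7+7, 10+5, 19+2, 18+0) = 21
r[7] = max(2+21, 5+19, 7+10, …, 18+2, 15+0) = 24
r[8] = max(2+24, 5+21, 7+19, …, 15+2, 23+0) = 26
r[9] = max(2+26, 5+24, 7+21, …, 23+2, 19+0) = 29
r[10] = max(2+29, 5+26, 7+24, …, 19+2, 19+0) = 38
Maximum revenue is $38.
Now minimize piece count subject to staying optimal: for each k, pieces[k] = 1 + min over i with p[i]+r[k−i]=r[k] of pieces[k−i].
pieces[7] = 2
pieces[8] = 2
pieces[9] = 2
pieces[10] = 2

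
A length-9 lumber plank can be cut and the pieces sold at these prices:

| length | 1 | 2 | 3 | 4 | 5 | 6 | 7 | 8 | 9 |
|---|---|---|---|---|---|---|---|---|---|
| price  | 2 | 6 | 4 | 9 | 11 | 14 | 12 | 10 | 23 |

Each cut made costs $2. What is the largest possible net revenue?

Let v[k] be the best obtainable value from length k. For each k, try every first piece i and keep the best of price[i] + v[k−i] minus the 2 cut fee when i<k.
v[1] = 2
v[2] = max(2+2-2, 6+0) = 6
v[3] = max(2+6-2, 6+2-2, 4+0) = 6
v[4] = max(2+6-2, 6+6-2, 4+2-2, 9+0) = 10
v[5] = max(2+10-2, 6+6-2, 4+6-2, 9+2-2, 11+0) = 11
v[6] = max(2+11-2, 6+10-2, 4+6-2, 9+6-2, 11+2-2, 14+0) = 14
v[7] = max(2+14-2, 6+11-2, 4+10-2, …, 14+2-2, 12+0) = 15
v[8] = max(2+15-2, 6+14-2, 4+11-2, …, 12+2-2, 10+0) = 18
v[9] = max(2+18-2, 6+15-2, 4+14-2, …, 10+2-2, 23+0) = 23
Best is to make no cuts and sell whole for $23.

23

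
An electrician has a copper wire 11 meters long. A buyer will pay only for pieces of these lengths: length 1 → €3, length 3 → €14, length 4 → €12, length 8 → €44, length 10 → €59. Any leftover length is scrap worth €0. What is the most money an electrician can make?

Consider every possible first cut. r[k] is the best of p[i]+r[k−i] over all sellable i≤k.
r[1] = 3
r[2] = 6  (first piece 1, then r[1]=3)
r[3] = 14
r[4] = 17  (first piece 1, then r[3]=14)
r[5] = 20  (first piece 1, then r[4]=17)
r[6] = 28  (first piece 3, then r[3]=14)
r[7] = 31  (first piece 1, then r[6]=28)
r[8] = 44
r[9] = 47  (first piece 1, then r[8]=44)
r[10] = 59
r[11] = 62  (first piece 1, then r[10]=59)
One optimal cutting: 10 + 1 → €62.

62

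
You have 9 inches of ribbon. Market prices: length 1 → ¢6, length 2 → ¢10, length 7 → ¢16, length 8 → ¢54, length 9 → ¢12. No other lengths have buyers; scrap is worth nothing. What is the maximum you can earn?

60

Consider every possible first cut. r[k] is the best of p[i]+r[k−i] over all sellable i≤k.
r[1] = 6
r[2] = 12  (first piece 1, then r[1]=6)
r[3] = 18  (first piece 1, then r[2]=12)
r[4] = 24  (first piece 1, then r[3]=18)
r[5] = 30  (first piece 1, then r[4]=24)
r[6] = 36  (first piece 1, then r[5]=30)
r[7] = 42  (first piece 1, then r[6]=36)
r[8] = 54
r[9] = 60  (first piece 1, then r[8]=54)
One optimal cutting: 8 + 1 → ¢60.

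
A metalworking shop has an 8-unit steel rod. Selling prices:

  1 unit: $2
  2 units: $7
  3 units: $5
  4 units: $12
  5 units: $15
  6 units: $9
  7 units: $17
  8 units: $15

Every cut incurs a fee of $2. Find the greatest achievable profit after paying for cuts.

Build net[k] bottom-up: net[k] = max over allowed piece i of (p[i] + net[k−i]) − 2 per cut.
net[1] = 2
net[2] = 7
net[3] = 7  (first piece 1, then net[2]=7)
net[4] = 12  (first piece 2, then net[2]=7)
net[5] = 15
net[6] = 17  (first piece 2, then net[4]=12)
net[7] = 20  (first piece 2, then net[5]=15)
net[8] = 22  (first piece 2, then net[6]=17)
One optimal plan: pieces 2 + 2 + 2 + 2 (3 cuts) → $28 − $6 = $22.

22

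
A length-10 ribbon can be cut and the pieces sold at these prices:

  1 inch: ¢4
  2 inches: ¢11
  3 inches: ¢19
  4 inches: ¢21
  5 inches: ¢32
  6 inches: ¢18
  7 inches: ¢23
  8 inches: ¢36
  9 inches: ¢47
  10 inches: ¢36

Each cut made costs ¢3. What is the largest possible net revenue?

Consider every possible first cut. r[k] is the best of p[i]+r[k−i] over all sellable i≤k, charging 3 whenever i<k.
r[1] = 4
r[2] = 11
r[3] = 19
r[4] = 21
r[5] = 32
r[6] = 35  (first piece 3, then r[3]=19)
r[7] = 40  (first piece 2, then r[5]=32)
r[8] = 48  (first piece 3, then r[5]=32)
r[9] = 51  (first piece 3, then r[6]=35)
r[10] = 61  (first piece 5, then r[5]=32)
One optimal plan: pieces 5 + 5 (1 cut) → ¢64 − ¢3 = ¢61.

61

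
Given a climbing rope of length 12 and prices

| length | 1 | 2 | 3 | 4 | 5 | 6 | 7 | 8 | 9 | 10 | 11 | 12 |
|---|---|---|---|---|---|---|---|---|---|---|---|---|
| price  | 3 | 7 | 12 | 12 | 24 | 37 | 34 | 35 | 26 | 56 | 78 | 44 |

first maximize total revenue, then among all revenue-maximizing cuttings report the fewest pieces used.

2

Let r[k] be the best obtainable value from length k. For each k, try every first piece i and keep the best of price[i] + r[k−i].
r[1] = 3
r[2] = max(3+3, 7+0) = 7
r[3] = max(3+7, 7+3, 12+0) = 12
r[4] = max(3+12, 7+7, 12+3, 12+0) = 15
r[5] = max(3+15, 7+12, 12+7, 12+3, 24+0) = 24
r[6] = max(3+24, 7+15, 12+12, 12+7, 24+3, 37+0) = 37
r[7] = max(3+37, 7+24, 12+15, …, 37+3, 34+0) = 40
r[8] = max(3+40, 7+37, 12+24, …, 34+3, 35+0) = 44
r[9] = max(3+44, 7+40, 12+37, …, 35+3, 26+0) = 49
r[10] = max(3+49, 7+44, 12+40, …, 26+3, 56+0) = 56
r[11] = max(3+56, 7+49, 12+44, …, 56+3, 78+0) = 78
r[12] = max(3+78, 7+56, 12+49, …, 78+3, 44+0) = 81
Maximum revenue is €81.
Now minimize piece count subject to staying optimal: for each k, pieces[k] = 1 + min over i with p[i]+r[k−i]=r[k] of pieces[k−i].
pieces[9] = 2
pieces[10] = 1
pieces[11] = 1
pieces[12] = 2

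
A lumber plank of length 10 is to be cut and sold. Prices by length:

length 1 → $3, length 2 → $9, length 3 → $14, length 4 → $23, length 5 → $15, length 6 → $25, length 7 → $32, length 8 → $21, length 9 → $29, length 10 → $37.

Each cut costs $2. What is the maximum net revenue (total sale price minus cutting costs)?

Build r[k] bottom-up: r[k] = max over allowed piece i of (p[i] + r[k−i]) − 2 per cut.
r[1] = 3
r[2] = max(3+3-2, 9+0) = 9
r[3] = max(3+9-2, 9+3-2, 14+0) = 14
r[4] = max(3+14-2, 9+9-2, 14+3-2, 23+0) = 23
r[5] = max(3+23-2, 9+14-2, 14+9-2, 23+3-2, 15+0) = 24
r[6] = max(3+24-2, 9+23-2, 14+14-2, 23+9-2, 15+3-2, 25+0) = 30
r[7] = max(3+30-2, 9+24-2, 14+23-2, …, 25+3-2, 32+0) = 35
r[8] = max(3+35-2, 9+30-2, 14+24-2, …, 32+3-2, 21+0) = 44
r[9] = max(3+44-2, 9+35-2, 14+30-2, …, 21+3-2, 29+0) = 45
r[10] = max(3+45-2, 9+44-2, 14+35-2, …, 29+3-2, 37+0) = 51
One optimal plan: pieces 4 + 4 + 2 (2 cuts) → $55 − $4 = $51.

51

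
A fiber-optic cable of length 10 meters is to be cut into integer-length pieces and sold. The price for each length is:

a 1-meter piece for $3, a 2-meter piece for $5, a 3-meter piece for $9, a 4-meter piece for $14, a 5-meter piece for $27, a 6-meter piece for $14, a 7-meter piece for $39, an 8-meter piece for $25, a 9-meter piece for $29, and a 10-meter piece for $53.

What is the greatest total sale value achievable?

54

Let v[k] be the best obtainable value from length k. For each k, try every first piece i and keep the best of price[i] + v[k−i].
v[1] = 3
v[2] = 6  (first piece 1, then v[1]=3)
v[3] = 9  (first piece 1, then v[2]=6)
v[4] = 14
v[5] = 27
v[6] = 30  (first piece 1, then v[5]=27)
v[7] = 39
v[8] = 42  (first piece 1, then v[7]=39)
v[9] = 45  (first piece 1, then v[8]=42)
v[10] = 54  (first piece 5, then v[5]=27)
One optimal cutting: 5 + 5 → $27 + $27 = $54.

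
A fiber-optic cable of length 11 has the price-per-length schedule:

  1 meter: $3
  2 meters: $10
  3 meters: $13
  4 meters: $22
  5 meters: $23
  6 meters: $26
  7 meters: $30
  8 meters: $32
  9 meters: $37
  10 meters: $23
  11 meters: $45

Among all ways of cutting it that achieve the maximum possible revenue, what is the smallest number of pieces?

3

Build r[k] bottom-up: r[k] = max over allowed piece i of (p[i] + r[k−i]).
r[1] = 3
r[2] = 10
r[3] = 13  (first piece 1, then r[2]=10)
r[4] = 22
r[5] = 25  (first piece 1, then r[4]=22)
r[6] = 32  (first piece 2, then r[4]=22)
r[7] = 35  (first piece 1, then r[6]=32)
r[8] = 44  (first piece 4, then r[4]=22)
r[9] = 47  (first piece 1, then r[8]=44)
r[10] = 54  (first piece 2, then r[8]=44)
r[11] = 57  (first piece 1, then r[10]=54)
Maximum revenue is $57.
Now minimize piece count subject to staying optimal: for each k, pieces[k] = 1 + min over i with p[i]+r[k−i]=r[k] of pieces[k−i].
pieces[8] = 2
pieces[9] = 3
pieces[10] = 3
pieces[11] = 3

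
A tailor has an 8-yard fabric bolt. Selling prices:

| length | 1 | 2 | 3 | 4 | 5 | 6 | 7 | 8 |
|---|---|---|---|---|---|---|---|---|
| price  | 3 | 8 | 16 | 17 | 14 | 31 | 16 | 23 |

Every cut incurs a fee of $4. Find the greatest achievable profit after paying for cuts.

Build r[k] bottom-up: r[k] = max over allowed piece i of (p[i] + r[k−i]) − 4 per cut.
r[1] = 3
r[2] = max(3+3-4, 8+0) = 8
r[3] = max(3+8-4, 8+3-4, 16+0) = 16
r[4] = max(3+16-4, 8+8-4, 16+3-4, 17+0) = 17
r[5] = max(3+17-4, 8+16-4, 16+8-4, 17+3-4, 14+0) = 20
r[6] = max(3+20-4, 8+17-4, 16+16-4, 17+8-4, 14+3-4, 31+0) = 31
r[7] = max(3+31-4, 8+20-4, 16+17-4, …, 31+3-4, 16+0) = 30
r[8] = max(3+30-4, 8+31-4, 16+20-4, …, 16+3-4, 23+0) = 35
One optimal plan: pieces 6 + 2 (1 cut) → $39 − $4 = $35.

35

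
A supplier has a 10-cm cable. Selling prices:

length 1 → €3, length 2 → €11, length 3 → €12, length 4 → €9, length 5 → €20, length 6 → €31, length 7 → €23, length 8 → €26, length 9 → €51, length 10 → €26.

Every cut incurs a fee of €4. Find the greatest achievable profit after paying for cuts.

Consider every possible first cut. v[k] is the best of p[i]+v[k−i] over all sellable i≤k, charging 4 whenever i<k.
v[1] = 3
v[2] = 11
v[3] = 12
v[4] = 18  (first piece 2, then v[2]=11)
v[5] = 20
v[6] = 31
v[7] = 30  (first piece 1, then v[6]=31)
v[8] = 38  (first piece 2, then v[6]=31)
v[9] = 51
v[10] = 50  (first piece 1, then v[9]=51)
One optimal plan: pieces 9 + 1 (1 cut) → €54 − €4 = €50.

50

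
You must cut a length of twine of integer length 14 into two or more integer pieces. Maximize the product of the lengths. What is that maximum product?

162

Define g[k] = max over 1≤i<k of i · max(k−i, g[k−i]); the inner max lets the remainder stay uncut if that's better.
g[2] = 1×max(1,0) = 1×1 = 1
g[3] = 1×max(2,1) = 1×2 = 2
g[4] = 2×max(2,1) = 2×2 = 4
g[5] = 2×max(3,2) = 2×3 = 6
g[6] = 3×max(3,2) = 3×3 = 9
g[7] = 2×max(5,6) = 2×6 = 12
g[8] = 2×max(6,9) = 2×9 = 18
g[9] = 3×max(6,9) = 3×9 = 27
g[10] = 2×max(8,18) = 2×18 = 36
g[11] = 2×max(9,27) = 2×27 = 54
g[12] = 3×max(9,27) = 3×27 = 81
g[13] = 2×max(11,54) = 2×54 = 108
g[14] = 2×max(12,81) = 2×81 = 162
One optimal split: 3 + 3 + 3 + 3 + 2; product 3×3×3×3×2 = 162.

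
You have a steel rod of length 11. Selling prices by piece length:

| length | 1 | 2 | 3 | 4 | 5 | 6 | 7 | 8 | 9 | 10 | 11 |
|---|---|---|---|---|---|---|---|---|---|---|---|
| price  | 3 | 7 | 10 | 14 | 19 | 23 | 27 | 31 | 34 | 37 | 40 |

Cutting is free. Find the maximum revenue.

Let best[k] be the best obtainable value from length k. For each k, try every first piece i and keep the best of price[i] + best[k−i].
best[1] = 3
best[2] = 7
best[3] = 10  (first piece 1, then best[2]=7)
best[4] = 14  (first piece 2, then best[2]=7)
best[5] = 19
best[6] = 23
best[7] = 27
best[8] = 31
best[9] = 34  (first piece 1, then best[8]=31)
best[10] = 38  (first piece 2, then best[8]=31)
best[11] = 42  (first piece 5, then best[6]=23)
One optimal cutting: 6 + 5 → $23 + $19 = $42.

42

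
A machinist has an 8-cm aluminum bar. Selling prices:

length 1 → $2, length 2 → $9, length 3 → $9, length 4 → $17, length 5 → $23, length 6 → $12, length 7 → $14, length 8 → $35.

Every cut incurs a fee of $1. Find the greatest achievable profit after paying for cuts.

35

Consider every possible first cut. v[k] is the best of p[i]+v[k−i] over all sellable i≤k, charging 1 whenever i<k.
v[1] = 2
v[2] = max(2+2-1, 9+0) = 9
v[3] = max(2+9-1, 9+2-1, 9+0) = 10
v[4] = max(2+10-1, 9+9-1, 9+2-1, 17+0) = 17
v[5] = max(2+17-1, 9+10-1, 9+9-1, 17+2-1, 23+0) = 23
v[6] = max(2+23-1, 9+17-1, 9+10-1, 17+9-1, 23+2-1, 12+0) = 25
v[7] = max(2+25-1, 9+23-1, 9+17-1, …, 12+2-1, 14+0) = 31
v[8] = max(2+31-1, 9+25-1, 9+23-1, …, 14+2-1, 35+0) = 35
Best is to make no cuts and sell whole for $35.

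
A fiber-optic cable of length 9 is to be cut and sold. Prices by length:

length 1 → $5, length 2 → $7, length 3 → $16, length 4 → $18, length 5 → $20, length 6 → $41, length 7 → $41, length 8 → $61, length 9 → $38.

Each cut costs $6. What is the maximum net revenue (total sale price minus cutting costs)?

60

Let v[k] be the best obtainable value from length k. For each k, try every first piece i and keep the best of price[i] + v[k−i] minus the 6 cut fee when i<k.
v[1] = 5
v[2] = max(5+5-6, 7+0) = 7
v[3] = max(5+7-6, 7+5-6, 16+0) = 16
v[4] = max(5+16-6, 7+7-6, 16+5-6, 18+0) = 18
v[5] = max(5+18-6, 7+16-6, 16+7-6, 18+5-6, 20+0) = 20
v[6] = max(5+20-6, 7+18-6, 16+16-6, 18+7-6, 20+5-6, 41+0) = 41
v[7] = max(5+41-6, 7+20-6, 16+18-6, …, 41+5-6, 41+0) = 41
v[8] = max(5+41-6, 7+41-6, 16+20-6, …, 41+5-6, 61+0) = 61
v[9] = max(5+61-6, 7+41-6, 16+41-6, …, 61+5-6, 38+0) = 60
One optimal plan: pieces 8 + 1 (1 cut) → $66 − $6 = $60.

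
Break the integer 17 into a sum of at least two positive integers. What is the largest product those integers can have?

Let prod[k] be the best product for length k (with at least one cut). For each first piece i, the rest contributes max(k−i, prod[k−i]).
Small cases: prod[2]=1, prod[3]=2, prod[4]=4, prod[5]=6, prod[6]=9, prod[7]=12, prod[8]=18, prod[9]=27, prod[10]=36, prod[11]=54, prod[12]=81.
prod[13] = 2·max(11,54) = 2·54 = 108
prod[14] = 2·max(12,81) = 2·81 = 162
prod[15] = 3·max(12,81) = 3·81 = 243
prod[16] = 2·max(14,162) = 2·162 = 324
prod[17] = 2·max(15,243) = 2·243 = 486
One optimal split: 3 + 3 + 3 + 3 + 3 + 2; product 3·3·3·3·3·2 = 486.

486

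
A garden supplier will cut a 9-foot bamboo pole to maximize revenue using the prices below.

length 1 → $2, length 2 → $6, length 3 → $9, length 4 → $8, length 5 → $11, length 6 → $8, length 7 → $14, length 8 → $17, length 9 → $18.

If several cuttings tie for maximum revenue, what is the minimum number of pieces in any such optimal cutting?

3

Build r[k] bottom-up: r[k] = max over allowed piece i of (p[i] + r[k−i]).
r[1] = 2
r[2] = 6
r[3] = 9
r[4] = 12  (first piece 2, then r[2]=6)
r[5] = 15  (first piece 2, then r[3]=9)
r[6] = 18  (first piece 2, then r[4]=12)
r[7] = 21  (first piece 2, then r[5]=15)
r[8] = 24  (first piece 2, then r[6]=18)
r[9] = 27  (first piece 2, then r[7]=21)
Maximum revenue is $27.
Now minimize piece count subject to staying optimal: for each k, pieces[k] = 1 + min over i with p[i]+r[k−i]=r[k] of pieces[k−i].
pieces[6] = 2
pieces[7] = 3
pieces[8] = 3
pieces[9] = 3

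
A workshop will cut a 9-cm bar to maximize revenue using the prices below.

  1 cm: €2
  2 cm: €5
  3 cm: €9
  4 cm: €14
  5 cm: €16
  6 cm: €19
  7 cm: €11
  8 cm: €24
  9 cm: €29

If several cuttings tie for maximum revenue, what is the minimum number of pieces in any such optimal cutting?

2

Build r[k] bottom-up: r[k] = max over allowed piece i of (p[i] + r[k−i]).
r[1] = 2
r[2] = max(2+2, 5+0) = 5
r[3] = max(2+5, 5+2, 9+0) = 9
r[4] = max(2+9, 5+5, 9+2, 14+0) = 14
r[5] = max(2+14, 5+9, 9+5, 14+2, 16+0) = 16
r[6] = max(2+16, 5+14, 9+9, 14+5, 16+2, 19+0) = 19
r[7] = max(2+19, 5+16, 9+14, …, 19+2, 11+0) = 23
r[8] = max(2+23, 5+19, 9+16, …, 11+2, 24+0) = 28
r[9] = max(2+28, 5+23, 9+19, …, 24+2, 29+0) = 30
Maximum revenue is €30.
Now minimize piece count subject to staying optimal: for each k, pieces[k] = 1 + min over i with p[i]+r[k−i]=r[k] of pieces[k−i].
pieces[6] = 1
pieces[7] = 2
pieces[8] = 2
pieces[9] = 2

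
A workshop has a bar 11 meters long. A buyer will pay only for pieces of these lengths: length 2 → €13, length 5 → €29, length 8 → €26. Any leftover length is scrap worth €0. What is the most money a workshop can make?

68

Build f[k] bottom-up: f[k] = max over allowed piece i of (p[i] + f[k−i]).
f[1] = 0
f[2] = 13
f[3] = 13
f[4] = 26  (first piece 2, then f[2]=13)
f[5] = max(13+13, 29+0) = 29
f[6] = max(13+26, 29+0) = 39
f[7] = max(13+29, 29+13) = 42
f[8] = max(13+39, 29+13, 26+0) = 52
f[9] = max(13+42, 29+26, 26+0) = 55
f[10] = max(13+52, 29+29, 26+13) = 65
f[11] = max(13+55, 29+39, 26+13) = 68
One optimal cutting: 5 + 2 + 2 + 2 → €68.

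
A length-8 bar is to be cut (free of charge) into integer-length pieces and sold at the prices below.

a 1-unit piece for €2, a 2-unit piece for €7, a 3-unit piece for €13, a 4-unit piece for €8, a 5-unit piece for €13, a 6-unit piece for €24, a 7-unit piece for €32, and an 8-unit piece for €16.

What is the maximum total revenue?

34

Build r[k] bottom-up: r[k] = max over allowed piece i of (p[i] + r[k−i]).
r[1] = 2
r[2] = max(2+2, 7+0) = 7
r[3] = max(2+7, 7+2, 13+0) = 13
r[4] = max(2+13, 7+7, 13+2, 8+0) = 15
r[5] = max(2+15, 7+13, 13+7, 8+2, 13+0) = 20
r[6] = max(2+20, 7+15, 13+13, 8+7, 13+2, 24+0) = 26
r[7] = max(2+26, 7+20, 13+15, …, 24+2, 32+0) = 32
r[8] = max(2+32, 7+26, 13+20, …, 32+2, 16+0) = 34
One optimal cutting: 7 + 1 → €32 + €2 = €34.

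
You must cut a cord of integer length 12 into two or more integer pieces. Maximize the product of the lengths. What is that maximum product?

Let P[k] be the best product for length k (with at least one cut). For each first piece i, the rest contributes max(k−i, P[k−i]).
P[2] = 1*max(1,0) = 1*1 = 1
P[3] = max(1*2, 2*1) = 2
P[4] = max(1*3, 2*2, 3*1) = 4
P[5] = max(1*4, 2*3, 3*2, 4*1) = 6
P[6] = max(1*6, 2*4, 3*3, 4*2, 5*1) = 9
P[7] = max(1*9, 2*6, 3*4, 4*3, 5*2, 6*1) = 12
P[8] = max(1*12, 2*9, 3*6, …, 6*2, 7*1) = 18
P[9] = max(1*18, 2*12, 3*9, …, 7*2, 8*1) = 27
P[10] = max(1*27, 2*18, 3*12, …, 8*2, 9*1) = 36
P[11] = max(1*36, 2*27, 3*18, …, 9*2, 10*1) = 54
P[12] = max(1*54, 2*36, 3*27, …, 10*2, 11*1) = 81
One optimal split: 3 + 3 + 3 + 3; product 3*3*3*3 = 81.

81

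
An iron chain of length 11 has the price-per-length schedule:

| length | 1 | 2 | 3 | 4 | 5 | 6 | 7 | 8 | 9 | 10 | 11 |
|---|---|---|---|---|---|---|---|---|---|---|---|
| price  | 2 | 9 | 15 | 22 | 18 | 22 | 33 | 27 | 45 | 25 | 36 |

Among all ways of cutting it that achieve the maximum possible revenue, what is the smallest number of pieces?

3

Let r[k] be the best obtainable value from length k. For each k, try every first piece i and keep the best of price[i] + r[k−i].
r[1] = 2
r[2] = max(2+2, 9+0) = 9
r[3] = max(2+9, 9+2, 15+0) = 15
r[4] = max(2+15, 9+9, 15+2, 22+0) = 22
r[5] = max(2+22, 9+15, 15+9, 22+2, 18+0) = 24
r[6] = max(2+24, 9+22, 15+15, 22+9, 18+2, 22+0) = 31
r[7] = max(2+31, 9+24, 15+22, …, 22+2, 33+0) = 37
r[8] = max(2+37, 9+31, 15+24, …, 33+2, 27+0) = 44
r[9] = max(2+44, 9+37, 15+31, …, 27+2, 45+0) = 46
r[10] = max(2+46, 9+44, 15+37, …, 45+2, 25+0) = 53
r[11] = max(2+53, 9+46, 15+44, …, 25+2, 36+0) = 59
Maximum revenue is $59.
Now minimize piece count subject to staying optimal: for each k, pieces[k] = 1 + min over i with p[i]+r[k−i]=r[k] of pieces[k−i].
pieces[8] = 2
pieces[9] = 3
pieces[10] = 3
pieces[11] = 3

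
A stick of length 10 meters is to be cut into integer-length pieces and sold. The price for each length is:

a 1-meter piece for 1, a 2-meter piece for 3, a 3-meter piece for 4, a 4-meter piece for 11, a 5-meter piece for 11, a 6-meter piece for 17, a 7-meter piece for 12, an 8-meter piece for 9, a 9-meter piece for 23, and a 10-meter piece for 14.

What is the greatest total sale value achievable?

Build R[k] bottom-up: R[k] = max over allowed piece i of (p[i] + R[k−i]).
R[1] = 1
R[2] = max(1+1, 3+0) = 3
R[3] = max(1+3, 3+1, 4+0) = 4
R[4] = max(1+4, 3+3, 4+1, 11+0) = 11
R[5] = max(1+11, 3+4, 4+3, 11+1, 11+0) = 12
R[6] = max(1+12, 3+11, 4+4, 11+3, 11+1, 17+0) = 17
R[7] = max(1+17, 3+12, 4+11, …, 17+1, 12+0) = 18
R[8] = max(1+18, 3+17, 4+12, …, 12+1, 9+0) = 22
R[9] = max(1+22, 3+18, 4+17, …, 9+1, 23+0) = 23
R[10] = max(1+23, 3+22, 4+18, …, 23+1, 14+0) = 28
One optimal cutting: 6 + 4 → 17 + 11 = 28.

28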